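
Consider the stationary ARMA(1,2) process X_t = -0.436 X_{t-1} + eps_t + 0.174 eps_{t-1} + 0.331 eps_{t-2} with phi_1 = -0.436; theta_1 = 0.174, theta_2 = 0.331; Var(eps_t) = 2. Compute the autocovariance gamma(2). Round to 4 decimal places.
\gamma(2) = 1.0852

Multiply the model equation by X_{t-k} and take expectations. With theta_0 = psi_0 = 1 and psi_j the MA(infinity) weights, this gives
  gamma(k) - sum_i phi_i gamma(k-i) = c_k,
  c_k = sigma^2 * sum_{j=k..q} theta_j psi_{j-k}   (c_k = 0 for k > q),
using gamma(-m) = gamma(m).
psi-weights needed (psi_j = theta_j + sum_i phi_i psi_{j-i}):
  psi_1 = theta_1 + phi_1 = 0.174 + (-0.436) = -0.262
  psi_2 = theta_2 + phi_1 psi_1 = 0.331 + (-0.436)(-0.262) = 0.445232
Right-hand sides:
  c_0 = sigma^2 (1 + theta_1 psi_1 + theta_2 psi_2) = 2 * (1 + (0.174)(-0.262) + (0.331)(0.445232)) = 2 * 1.101784 = 2.203568
  c_1 = sigma^2 (theta_1 + theta_2 psi_1) = 2 * (0.174 + (0.331)(-0.262)) = 0.174556
  c_2 = sigma^2 theta_2 = 2 * (0.331) = 0.662
Equations for k = 0 and k = 1 (AR order 1):
  gamma(0) = phi_1 gamma(1) + c_0
  gamma(1) = phi_1 gamma(0) + c_1
Substituting the second into the first: gamma(0) (1 - phi_1^2) = c_0 + phi_1 c_1, so
  gamma(0) = (c_0 + phi_1 c_1) / (1 - phi_1^2) = (2.203568 + (-0.436)(0.174556)) / (1 - (-0.436)^2) = 2.127461 / 0.809904 = 2.626807.
  gamma(1) = phi_1 gamma(0) + c_1 = (-0.436)(2.626807) + (0.174556) = -0.970732.
For k = 2: gamma(2) = phi_1 gamma(1) + c_2
  = (-0.436)(-0.970732) + (0.662) = 1.085239.
Therefore gamma(2) = 1.0852 (to 4 decimal places).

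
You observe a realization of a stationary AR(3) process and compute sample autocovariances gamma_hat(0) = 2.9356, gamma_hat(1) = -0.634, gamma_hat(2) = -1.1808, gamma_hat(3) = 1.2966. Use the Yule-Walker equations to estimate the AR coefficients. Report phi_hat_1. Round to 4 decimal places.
\hat\phi_{1} = -0.1830

The Yule-Walker equations for an AR(p) process read, in matrix form,
  Gamma_p phi = r_p,   with   (Gamma_p)_{ij} = gamma(|i - j|),
                       (r_p)_i = gamma(i),   i,j = 1..p.
Substitute the sample gammas (Toeplitz matrix and right-hand side of size 3):
  Gamma_p = [[2.9356, -0.634, -1.1808], [-0.634, 2.9356, -0.634], [-1.1808, -0.634, 2.9356]]
  r_p     = [-0.634, -1.1808, 1.2966]
Written out (R1..R3):
  (R1) 2.9356 phi_1 - 0.634 phi_2 - 1.1808 phi_3 = -0.634
  (R2) -0.634 phi_1 + 2.9356 phi_2 - 0.634 phi_3 = -1.1808
  (R3) -1.1808 phi_1 - 0.634 phi_2 + 2.9356 phi_3 = 1.2966
Gaussian elimination:
  R2 <- R2 - (-0.634/2.9356) R1 = R2 - (-0.215969) R1:  2.798675 phi_2 - 0.889017 phi_3 = -1.317725
  R3 <- R3 - (-1.1808/2.9356) R1 = R3 - (-0.402235) R1:  -0.889017 phi_2 + 2.460641 phi_3 = 1.041583
  R3 <- R3 - (-0.889017/2.798675) R2 = R3 - (-0.317656) R2:  2.17824 phi_3 = 0.623
Back-substitution:
  phi_hat_3 = 0.623 / 2.17824 = 0.286011
  phi_hat_2 = (-1.317725 - (-0.889017)(0.286011)) / 2.798675 = -0.379986
  phi_hat_1 = (-0.634 - (-0.634)(-0.379986) - (-1.1808)(0.286011)) / 2.9356 = -0.182991
So phi_hat = [-0.1830, -0.3800, 0.2860].
Therefore phi_hat_1 = -0.1830.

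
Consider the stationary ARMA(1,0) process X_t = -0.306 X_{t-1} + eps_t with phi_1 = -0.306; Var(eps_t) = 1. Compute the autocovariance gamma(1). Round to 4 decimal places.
\gamma(1) = -0.3376

Multiply the model equation by X_{t-k} and take expectations. With theta_0 = psi_0 = 1 and psi_j the MA(infinity) weights, this gives
  gamma(k) - sum_i phi_i gamma(k-i) = c_k,
  c_k = sigma^2 * sum_{j=k..q} theta_j psi_{j-k}   (c_k = 0 for k > q),
using gamma(-m) = gamma(m).
Pure AR (q = 0): c_0 = sigma^2 = 1, c_k = 0 for k >= 1.
Equations for k = 0 and k = 1 (AR order 1):
  gamma(0) = phi_1 gamma(1) + c_0
  gamma(1) = phi_1 gamma(0) + c_1
Substituting the second into the first: gamma(0) (1 - phi_1^2) = c_0 + phi_1 c_1, so
  gamma(0) = c_0 / (1 - phi_1^2) = 1 / (1 - (-0.306)^2) = 1 / 0.906364 = 1.103309.
  gamma(1) = phi_1 gamma(0) = (-0.306)(1.103309) = -0.337613.
Therefore gamma(1) = -0.3376 (to 4 decimal places).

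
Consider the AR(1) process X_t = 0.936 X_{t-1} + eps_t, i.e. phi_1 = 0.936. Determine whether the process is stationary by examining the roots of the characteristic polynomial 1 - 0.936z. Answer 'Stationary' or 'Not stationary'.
\text{Stationary}

The AR(p) characteristic polynomial is P(z) = 1 - 0.936z.
Stationarity requires all roots to lie outside the unit circle, i.e. |z| > 1 for every root.
This is linear in z: 1 + (-0.936) z = 0  =>  z = -1/(-0.936) = 1.068376,  |z| = 1.068376.
Moduli of all roots: 1.0684.
All moduli strictly greater than 1? Yes.
Verdict: Stationary.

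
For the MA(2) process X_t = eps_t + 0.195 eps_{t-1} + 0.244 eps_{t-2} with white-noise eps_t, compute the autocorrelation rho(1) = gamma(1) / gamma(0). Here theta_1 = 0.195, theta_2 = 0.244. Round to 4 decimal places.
\rho(1) = 0.2210

For an MA(q) process with theta_0 = 1, the autocovariance is
  gamma(k) = sigma^2 * sum_{i=0..q-k} theta_i * theta_{i+k},
and rho(k) = gamma(k) / gamma(0). Sigma^2 cancels.
  numerator   = (1)*(0.195) + (0.195)*(0.244) = 0.24258.
  denominator = (1)^2 + (0.195)^2 + (0.244)^2 = 1.097561.
  rho(1) = 0.24258 / 1.097561 = 0.2210.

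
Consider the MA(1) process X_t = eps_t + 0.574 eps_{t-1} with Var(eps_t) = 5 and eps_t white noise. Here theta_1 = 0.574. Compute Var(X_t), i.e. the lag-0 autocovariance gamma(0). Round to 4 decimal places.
\gamma(0) = 6.6474

For an MA(q) process X_t = eps_t + sum_i theta_i eps_{t-i} with
Var(eps_t) = sigma^2, the variance is
  gamma(0) = sigma^2 * (1 + sum_i theta_i^2).
  sum_i theta_i^2 = (0.574)^2 = 0.329476.
  gamma(0) = 5 * (1 + 0.329476) = 5 * 1.329476 = 6.64738, which rounds to 6.6474.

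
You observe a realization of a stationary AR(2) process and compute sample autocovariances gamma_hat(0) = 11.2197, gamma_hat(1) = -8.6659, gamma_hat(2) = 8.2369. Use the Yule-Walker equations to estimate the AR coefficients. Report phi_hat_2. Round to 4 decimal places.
\hat\phi_{2} = 0.3410

The Yule-Walker equations for an AR(p) process read, in matrix form,
  Gamma_p phi = r_p,   with   (Gamma_p)_{ij} = gamma(|i - j|),
                       (r_p)_i = gamma(i),   i,j = 1..p.
Substitute the sample gammas (Toeplitz matrix and right-hand side of size 2):
  Gamma_p = [[11.2197, -8.6659], [-8.6659, 11.2197]]
  r_p     = [-8.6659, 8.2369]
Written out:
  11.2197 phi_1 - 8.6659 phi_2 = -8.6659
  -8.6659 phi_1 + 11.2197 phi_2 = 8.2369
Solve by Cramer's rule:
  det = gamma(0)^2 - gamma(1)^2 = (11.2197)^2 - (-8.6659)^2 = 125.88166809 - 75.09782281 = 50.78384528
  phi_hat_1 = [gamma(1) gamma(0) - gamma(1) gamma(2)] / det = [(-8.6659)(11.2197) - (-8.6659)(8.2369)] / 50.78384528 = -25.84864652 / 50.78384528 = -0.509
  phi_hat_2 = [gamma(0) gamma(2) - gamma(1)^2] / det = [(11.2197)(8.2369) - (-8.6659)^2] / 50.78384528 = 17.31772412 / 50.78384528 = 0.341
So phi_hat = [-0.5090, 0.3410].
Therefore phi_hat_2 = 0.3410.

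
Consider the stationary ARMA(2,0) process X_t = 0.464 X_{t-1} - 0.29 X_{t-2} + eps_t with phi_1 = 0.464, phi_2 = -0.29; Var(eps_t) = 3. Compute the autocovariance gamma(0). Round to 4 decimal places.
\gamma(0) = 3.7622

Multiply the model equation by X_{t-k} and take expectations. With theta_0 = psi_0 = 1 and psi_j the MA(infinity) weights, this gives
  gamma(k) - sum_i phi_i gamma(k-i) = c_k,
  c_k = sigma^2 * sum_{j=k..q} theta_j psi_{j-k}   (c_k = 0 for k > q),
using gamma(-m) = gamma(m).
Pure AR (q = 0): c_0 = sigma^2 = 3, c_k = 0 for k >= 1.
Equations for k = 0, 1, 2 (AR order 2, c_2 = 0):
  (E0) gamma(0) = phi_1 gamma(1) + phi_2 gamma(2) + c_0
  (E1) gamma(1) = phi_1 gamma(0) + phi_2 gamma(1) + c_1
  (E2) gamma(2) = phi_1 gamma(1) + phi_2 gamma(0)
From (E1): gamma(1) = A gamma(0) + B with
  A = phi_1 / (1 - phi_2) = 0.464 / 1.29 = 0.35969,   B = c_1 / (1 - phi_2) = 0 / 1.29 = 0.
Insert (E2) into (E0): gamma(0) (1 - phi_2^2) = phi_1 (1 + phi_2) gamma(1) + c_0.
  phi_1 (1 + phi_2) = (0.464)(0.71) = 0.32944,   1 - phi_2^2 = 0.9159.
Replace gamma(1) by A gamma(0) + B and collect gamma(0):
  gamma(0) [0.9159 - (0.32944)(0.35969)] = c_0 = 3
  gamma(0) * 0.797404 = 3
  gamma(0) = 3 / 0.797404 = 3.76221.
Therefore gamma(0) = 3.7622 (to 4 decimal places).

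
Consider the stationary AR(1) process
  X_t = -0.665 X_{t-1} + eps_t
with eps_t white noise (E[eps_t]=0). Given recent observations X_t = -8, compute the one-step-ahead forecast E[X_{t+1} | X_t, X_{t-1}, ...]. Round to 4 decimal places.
E[X_{t+1} \mid \mathcal F_t] = 5.3200

For an AR(p) model X_t = c + sum_i phi_i X_{t-i} + eps_t, the
one-step-ahead conditional mean is
  E[X_{t+1} | X_t, ...] = c + sum_i phi_i X_{t+1-i}.
Substitute known values:
  E[X_{t+1} | ...] = (-0.665) * (-8)
                   = 5.3200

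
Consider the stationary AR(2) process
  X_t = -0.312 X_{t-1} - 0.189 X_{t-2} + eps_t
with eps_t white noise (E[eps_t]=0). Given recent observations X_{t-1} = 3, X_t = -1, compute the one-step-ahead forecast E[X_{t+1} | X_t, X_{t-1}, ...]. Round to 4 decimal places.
E[X_{t+1} \mid \mathcal F_t] = -0.2550

For an AR(p) model X_t = c + sum_i phi_i X_{t-i} + eps_t, the
one-step-ahead conditional mean is
  E[X_{t+1} | X_t, ...] = c + sum_i phi_i X_{t+1-i}.
Substitute known values:
  E[X_{t+1} | ...] = (-0.312) * (-1) + (-0.189) * (3)
                   = -0.2550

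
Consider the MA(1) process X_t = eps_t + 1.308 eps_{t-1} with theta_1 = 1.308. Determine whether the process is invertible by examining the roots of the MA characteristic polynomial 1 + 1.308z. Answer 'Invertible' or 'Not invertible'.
\text{Not invertible}

The MA(q) characteristic polynomial is P(z) = 1 + 1.308z.
Invertibility requires all roots to lie outside the unit circle, i.e. |z| > 1 for every root.
This is linear in z: 1 + (1.308) z = 0  =>  z = -1/(1.308) = -0.764526,  |z| = 0.764526.
Moduli of all roots: 0.7645.
All moduli strictly greater than 1? No.
Verdict: Not invertible.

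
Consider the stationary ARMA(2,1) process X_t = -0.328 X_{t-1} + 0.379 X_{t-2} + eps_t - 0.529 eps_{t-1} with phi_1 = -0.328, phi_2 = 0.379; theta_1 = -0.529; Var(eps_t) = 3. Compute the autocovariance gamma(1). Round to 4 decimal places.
\gamma(1) = -7.2740

Multiply the model equation by X_{t-k} and take expectations. With theta_0 = psi_0 = 1 and psi_j the MA(infinity) weights, this gives
  gamma(k) - sum_i phi_i gamma(k-i) = c_k,
  c_k = sigma^2 * sum_{j=k..q} theta_j psi_{j-k}   (c_k = 0 for k > q),
using gamma(-m) = gamma(m).
psi-weights needed (psi_j = theta_j + sum_i phi_i psi_{j-i}):
  psi_1 = theta_1 + phi_1 = -0.529 + (-0.328) = -0.857
Right-hand sides:
  c_0 = sigma^2 (1 + theta_1 psi_1) = 3 * (1 + (-0.529)(-0.857)) = 3 * 1.453353 = 4.360059
  c_1 = sigma^2 theta_1 = 3 * (-0.529) = -1.587
  c_2 = 0
Equations for k = 0, 1, 2 (AR order 2, c_2 = 0):
  (E0) gamma(0) = phi_1 gamma(1) + phi_2 gamma(2) + c_0
  (E1) gamma(1) = phi_1 gamma(0) + phi_2 gamma(1) + c_1
  (E2) gamma(2) = phi_1 gamma(1) + phi_2 gamma(0)
From (E1): gamma(1) = A gamma(0) + B with
  A = phi_1 / (1 - phi_2) = -0.328 / 0.621 = -0.52818,   B = c_1 / (1 - phi_2) = -1.587 / 0.621 = -2.555556.
Insert (E2) into (E0): gamma(0) (1 - phi_2^2) = phi_1 (1 + phi_2) gamma(1) + c_0.
  phi_1 (1 + phi_2) = (-0.328)(1.379) = -0.452312,   1 - phi_2^2 = 0.856359.
Replace gamma(1) by A gamma(0) + B and collect gamma(0):
  gamma(0) [0.856359 - (-0.452312)(-0.52818)] = (-0.452312)(-2.555556) + 4.360059
  gamma(0) * 0.617457 = 5.515967
  gamma(0) = 5.515967 / 0.617457 = 8.933367.
  gamma(1) = A gamma(0) + B = (-0.52818)(8.933367) + (-2.555556) = -7.273985.
Therefore gamma(1) = -7.2740 (to 4 decimal places).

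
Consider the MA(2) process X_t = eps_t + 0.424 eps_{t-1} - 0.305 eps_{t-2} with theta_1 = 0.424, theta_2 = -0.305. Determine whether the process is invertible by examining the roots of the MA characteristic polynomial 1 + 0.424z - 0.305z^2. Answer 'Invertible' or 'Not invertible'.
\text{Invertible}

The MA(q) characteristic polynomial is P(z) = 1 + 0.424z - 0.305z^2.
Invertibility requires all roots to lie outside the unit circle, i.e. |z| > 1 for every root.
Set 1 + (0.424) z + (-0.305) z^2 = 0, i.e. a z^2 + b z + c = 0 with a = -0.305, b = 0.424, c = 1.
Discriminant D = b^2 - 4ac = (0.424)^2 - 4*(-0.305)*1 = 0.179776 - (-1.22) = 1.399776.
D >= 0, so the roots are real: z = (-b +/- sqrt(D)) / (2a) = (-0.424 +/- 1.183121) / (-0.61).
  z_1 = (-0.424 + 1.183121) / (-0.61) = -1.2445,   |z_1| = 1.2445.
  z_2 = (-0.424 - 1.183121) / (-0.61) = 2.6346,   |z_2| = 2.6346.
Moduli of all roots: 1.2445, 2.6346.
All moduli strictly greater than 1? Yes.
Verdict: Invertible.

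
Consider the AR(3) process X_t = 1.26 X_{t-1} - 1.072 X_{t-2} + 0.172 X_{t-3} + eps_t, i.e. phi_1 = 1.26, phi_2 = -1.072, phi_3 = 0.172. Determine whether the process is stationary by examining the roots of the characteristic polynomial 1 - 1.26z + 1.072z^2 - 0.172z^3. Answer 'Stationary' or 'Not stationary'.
\text{Stationary}

The AR(p) characteristic polynomial is P(z) = 1 - 1.26z + 1.072z^2 - 0.172z^3.
Stationarity requires all roots to lie outside the unit circle, i.e. |z| > 1 for every root.
Degree 3: look for a simple real root z0 first, then factor out (1 - z/z0) and solve the remaining quadratic.
Testing z0 = 5: P(5) = 1 + (-1.26)(5) + (1.072)(5)^2 + (-0.172)(5)^3
  = 1 + (-6.3) + (26.8) + (-21.5) = 0.  So z_0 = 5 is a root, |z_0| = 5.
Divide out the factor (1 - 0.2 z) = (1 - z/z0) (since 1/z0 = 0.2):
  P(z) = (1 - 0.2 z)(1 + (-1.06) z + (0.86) z^2)
  [check: z-coef -1.06 - (0.2) = -1.26; z^2-coef 0.86 - (0.2)(-1.06) = 1.072; z^3-coef -(0.2)(0.86) = -0.172.]
Remaining roots from the quadratic factor 1 + (-1.06) z + (0.86) z^2:
  Set 1 + (-1.06) z + (0.86) z^2 = 0, i.e. a z^2 + b z + c = 0 with a = 0.86, b = -1.06, c = 1.
  Discriminant D = b^2 - 4ac = (-1.06)^2 - 4*(0.86)*1 = 1.1236 - (3.44) = -2.3164.
  D < 0, so the roots are the complex-conjugate pair z = (-b +/- i sqrt(-D)) / (2a) = 0.6163 +/- 0.8849i.
  For a conjugate pair |z|^2 = z * conj(z) = (product of roots) = c/a = 1/(0.86) = 1.162791, so |z| = sqrt(1.162791) = 1.0783 for both roots.
Moduli of all roots: 5.0000, 1.0783, 1.0783.
All moduli strictly greater than 1? Yes.
Verdict: Stationary.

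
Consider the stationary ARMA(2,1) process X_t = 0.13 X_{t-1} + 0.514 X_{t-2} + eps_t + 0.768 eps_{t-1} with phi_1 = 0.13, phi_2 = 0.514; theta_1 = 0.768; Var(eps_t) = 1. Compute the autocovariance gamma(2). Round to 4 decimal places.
\gamma(2) = 1.8126

Multiply the model equation by X_{t-k} and take expectations. With theta_0 = psi_0 = 1 and psi_j the MA(infinity) weights, this gives
  gamma(k) - sum_i phi_i gamma(k-i) = c_k,
  c_k = sigma^2 * sum_{j=k..q} theta_j psi_{j-k}   (c_k = 0 for k > q),
using gamma(-m) = gamma(m).
psi-weights needed (psi_j = theta_j + sum_i phi_i psi_{j-i}):
  psi_1 = theta_1 + phi_1 = 0.768 + (0.13) = 0.898
Right-hand sides:
  c_0 = sigma^2 (1 + theta_1 psi_1) = 1 * (1 + (0.768)(0.898)) = 1 * 1.689664 = 1.689664
  c_1 = sigma^2 theta_1 = 1 * (0.768) = 0.768
  c_2 = 0
Equations for k = 0, 1, 2 (AR order 2, c_2 = 0):
  (E0) gamma(0) = phi_1 gamma(1) + phi_2 gamma(2) + c_0
  (E1) gamma(1) = phi_1 gamma(0) + phi_2 gamma(1) + c_1
  (E2) gamma(2) = phi_1 gamma(1) + phi_2 gamma(0)
From (E1): gamma(1) = A gamma(0) + B with
  A = phi_1 / (1 - phi_2) = 0.13 / 0.486 = 0.26749,   B = c_1 / (1 - phi_2) = 0.768 / 0.486 = 1.580247.
Insert (E2) into (E0): gamma(0) (1 - phi_2^2) = phi_1 (1 + phi_2) gamma(1) + c_0.
  phi_1 (1 + phi_2) = (0.13)(1.514) = 0.19682,   1 - phi_2^2 = 0.735804.
Replace gamma(1) by A gamma(0) + B and collect gamma(0):
  gamma(0) [0.735804 - (0.19682)(0.26749)] = (0.19682)(1.580247) + 1.689664
  gamma(0) * 0.683157 = 2.000688
  gamma(0) = 2.000688 / 0.683157 = 2.928593.
  gamma(1) = A gamma(0) + B = (0.26749)(2.928593) + (1.580247) = 2.363616.
  gamma(2) = phi_1 gamma(1) + phi_2 gamma(0) = (0.13)(2.363616) + (0.514)(2.928593) = 1.812567.
Therefore gamma(2) = 1.8126 (to 4 decimal places).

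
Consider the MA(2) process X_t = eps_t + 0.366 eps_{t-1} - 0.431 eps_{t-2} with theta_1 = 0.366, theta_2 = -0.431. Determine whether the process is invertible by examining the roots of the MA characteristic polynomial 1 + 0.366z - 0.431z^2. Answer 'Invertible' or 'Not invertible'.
\text{Invertible}

The MA(q) characteristic polynomial is P(z) = 1 + 0.366z - 0.431z^2.
Invertibility requires all roots to lie outside the unit circle, i.e. |z| > 1 for every root.
Set 1 + (0.366) z + (-0.431) z^2 = 0, i.e. a z^2 + b z + c = 0 with a = -0.431, b = 0.366, c = 1.
Discriminant D = b^2 - 4ac = (0.366)^2 - 4*(-0.431)*1 = 0.133956 - (-1.724) = 1.857956.
D >= 0, so the roots are real: z = (-b +/- sqrt(D)) / (2a) = (-0.366 +/- 1.363069) / (-0.862).
  z_1 = (-0.366 + 1.363069) / (-0.862) = -1.1567,   |z_1| = 1.1567.
  z_2 = (-0.366 - 1.363069) / (-0.862) = 2.0059,   |z_2| = 2.0059.
Moduli of all roots: 1.1567, 2.0059.
All moduli strictly greater than 1? Yes.
Verdict: Invertible.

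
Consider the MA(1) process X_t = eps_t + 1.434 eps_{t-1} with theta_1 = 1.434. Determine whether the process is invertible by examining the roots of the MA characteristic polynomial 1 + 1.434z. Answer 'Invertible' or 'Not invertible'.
\text{Not invertible}

The MA(q) characteristic polynomial is P(z) = 1 + 1.434z.
Invertibility requires all roots to lie outside the unit circle, i.e. |z| > 1 for every root.
This is linear in z: 1 + (1.434) z = 0  =>  z = -1/(1.434) = -0.69735,  |z| = 0.69735.
Moduli of all roots: 0.6974.
All moduli strictly greater than 1? No.
Verdict: Not invertible.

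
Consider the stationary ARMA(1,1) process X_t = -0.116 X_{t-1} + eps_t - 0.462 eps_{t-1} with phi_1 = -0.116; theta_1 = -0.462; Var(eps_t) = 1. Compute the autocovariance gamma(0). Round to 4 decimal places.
\gamma(0) = 1.3386

Multiply the model equation by X_{t-k} and take expectations. With theta_0 = psi_0 = 1 and psi_j the MA(infinity) weights, this gives
  gamma(k) - sum_i phi_i gamma(k-i) = c_k,
  c_k = sigma^2 * sum_{j=k..q} theta_j psi_{j-k}   (c_k = 0 for k > q),
using gamma(-m) = gamma(m).
psi-weights needed (psi_j = theta_j + sum_i phi_i psi_{j-i}):
  psi_1 = theta_1 + phi_1 = -0.462 + (-0.116) = -0.578
Right-hand sides:
  c_0 = sigma^2 (1 + theta_1 psi_1) = 1 * (1 + (-0.462)(-0.578)) = 1 * 1.267036 = 1.267036
  c_1 = sigma^2 theta_1 = 1 * (-0.462) = -0.462
  c_2 = 0
Equations for k = 0 and k = 1 (AR order 1):
  gamma(0) = phi_1 gamma(1) + c_0
  gamma(1) = phi_1 gamma(0) + c_1
Substituting the second into the first: gamma(0) (1 - phi_1^2) = c_0 + phi_1 c_1, so
  gamma(0) = (c_0 + phi_1 c_1) / (1 - phi_1^2) = (1.267036 + (-0.116)(-0.462)) / (1 - (-0.116)^2) = 1.320628 / 0.986544 = 1.338641.
Therefore gamma(0) = 1.3386 (to 4 decimal places).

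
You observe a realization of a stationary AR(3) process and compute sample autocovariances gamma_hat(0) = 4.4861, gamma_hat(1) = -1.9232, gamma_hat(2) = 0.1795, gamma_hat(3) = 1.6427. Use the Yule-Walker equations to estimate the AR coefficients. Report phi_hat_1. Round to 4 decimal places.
\hat\phi_{1} = -0.4350

The Yule-Walker equations for an AR(p) process read, in matrix form,
  Gamma_p phi = r_p,   with   (Gamma_p)_{ij} = gamma(|i - j|),
                       (r_p)_i = gamma(i),   i,j = 1..p.
Substitute the sample gammas (Toeplitz matrix and right-hand side of size 3):
  Gamma_p = [[4.4861, -1.9232, 0.1795], [-1.9232, 4.4861, -1.9232], [0.1795, -1.9232, 4.4861]]
  r_p     = [-1.9232, 0.1795, 1.6427]
Written out (R1..R3):
  (R1) 4.4861 phi_1 - 1.9232 phi_2 + 0.1795 phi_3 = -1.9232
  (R2) -1.9232 phi_1 + 4.4861 phi_2 - 1.9232 phi_3 = 0.1795
  (R3) 0.1795 phi_1 - 1.9232 phi_2 + 4.4861 phi_3 = 1.6427
Gaussian elimination:
  R2 <- R2 - (-1.9232/4.4861) R1 = R2 - (-0.428702) R1:  3.66162 phi_2 - 1.846248 phi_3 = -0.64498
  R3 <- R3 - (0.1795/4.4861) R1 = R3 - (0.040012) R1:  -1.846248 phi_2 + 4.478918 phi_3 = 1.719652
  R3 <- R3 - (-1.846248/3.66162) R2 = R3 - (-0.504216) R2:  3.54801 phi_3 = 1.394443
Back-substitution:
  phi_hat_3 = 1.394443 / 3.54801 = 0.393021
  phi_hat_2 = (-0.64498 - (-1.846248)(0.393021)) / 3.66162 = 0.022022
  phi_hat_1 = (-1.9232 - (-1.9232)(0.022022) - (0.1795)(0.393021)) / 4.4861 = -0.434987
So phi_hat = [-0.4350, 0.0220, 0.3930].
Therefore phi_hat_1 = -0.4350.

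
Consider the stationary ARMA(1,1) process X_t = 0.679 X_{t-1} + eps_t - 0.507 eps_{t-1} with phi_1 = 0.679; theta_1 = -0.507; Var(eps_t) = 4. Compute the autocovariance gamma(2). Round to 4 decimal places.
\gamma(2) = 0.5684

Multiply the model equation by X_{t-k} and take expectations. With theta_0 = psi_0 = 1 and psi_j the MA(infinity) weights, this gives
  gamma(k) - sum_i phi_i gamma(k-i) = c_k,
  c_k = sigma^2 * sum_{j=k..q} theta_j psi_{j-k}   (c_k = 0 for k > q),
using gamma(-m) = gamma(m).
psi-weights needed (psi_j = theta_j + sum_i phi_i psi_{j-i}):
  psi_1 = theta_1 + phi_1 = -0.507 + (0.679) = 0.172
Right-hand sides:
  c_0 = sigma^2 (1 + theta_1 psi_1) = 4 * (1 + (-0.507)(0.172)) = 4 * 0.912796 = 3.651184
  c_1 = sigma^2 theta_1 = 4 * (-0.507) = -2.028
  c_2 = 0
Equations for k = 0 and k = 1 (AR order 1):
  gamma(0) = phi_1 gamma(1) + c_0
  gamma(1) = phi_1 gamma(0) + c_1
Substituting the second into the first: gamma(0) (1 - phi_1^2) = c_0 + phi_1 c_1, so
  gamma(0) = (c_0 + phi_1 c_1) / (1 - phi_1^2) = (3.651184 + (0.679)(-2.028)) / (1 - (0.679)^2) = 2.274172 / 0.538959 = 4.219564.
  gamma(1) = phi_1 gamma(0) + c_1 = (0.679)(4.219564) + (-2.028) = 0.837084.
For k = 2 (> q): gamma(2) = phi_1 gamma(1) = (0.679)(0.837084) = 0.56838.
Therefore gamma(2) = 0.5684 (to 4 decimal places).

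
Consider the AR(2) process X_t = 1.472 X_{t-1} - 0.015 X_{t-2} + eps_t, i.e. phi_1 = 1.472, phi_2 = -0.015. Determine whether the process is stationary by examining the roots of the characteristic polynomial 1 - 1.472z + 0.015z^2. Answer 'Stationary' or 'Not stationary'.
\text{Not stationary}

The AR(p) characteristic polynomial is P(z) = 1 - 1.472z + 0.015z^2.
Stationarity requires all roots to lie outside the unit circle, i.e. |z| > 1 for every root.
Set 1 + (-1.472) z + (0.015) z^2 = 0, i.e. a z^2 + b z + c = 0 with a = 0.015, b = -1.472, c = 1.
Discriminant D = b^2 - 4ac = (-1.472)^2 - 4*(0.015)*1 = 2.166784 - (0.06) = 2.106784.
D >= 0, so the roots are real: z = (-b +/- sqrt(D)) / (2a) = (1.472 +/- 1.451476) / (0.03).
  z_1 = (1.472 + 1.451476) / (0.03) = 97.4492,   |z_1| = 97.4492.
  z_2 = (1.472 - 1.451476) / (0.03) = 0.6841,   |z_2| = 0.6841.
Moduli of all roots: 97.4492, 0.6841.
All moduli strictly greater than 1? No.
Verdict: Not stationary.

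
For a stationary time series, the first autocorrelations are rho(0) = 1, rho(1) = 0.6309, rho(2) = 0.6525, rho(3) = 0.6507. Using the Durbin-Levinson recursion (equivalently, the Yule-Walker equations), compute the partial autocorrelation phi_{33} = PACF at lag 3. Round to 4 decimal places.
\phi_{33} = 0.2960

The PACF at lag k is phi_{kk}, the last component of the solution
to the Yule-Walker system G_k phi = r_k where
  (G_k)_{ij} = rho(|i - j|), (r_k)_i = rho(i), i,j = 1..k.
Equivalently, Durbin-Levinson gives phi_{kk} iteratively:
  phi_{11} = rho(1)
  phi_{kk} = [rho(k) - sum_{j=1..k-1} phi_{k-1,j} rho(k-j)]
            / [1 - sum_{j=1..k-1} phi_{k-1,j} rho(j)],
  phi_{k,j} = phi_{k-1,j} - phi_{kk} phi_{k-1,k-j},  j = 1..k-1.
Step k = 1:
  phi_11 = rho(1) = 0.6309.
Step k = 2:
  phi_22 = [rho(2) - phi_11 rho(1)] / [1 - phi_11 rho(1)] = [0.6525 - (0.6309)(0.6309)] / [1 - (0.6309)(0.6309)]
         = 0.25446519 / 0.60196519 = 0.422724.
  Update: phi_21 = phi_11 - phi_22 phi_11 = 0.6309 - (0.422724)(0.6309) = 0.364203.
Step k = 3:
  phi_33 = [rho(3) - phi_21 rho(2) - phi_22 rho(1)] / [1 - phi_21 rho(1) - phi_22 rho(2)]
    numerator   = 0.6507 - (0.364203)(0.6525) - (0.422724)(0.6309) = 0.14636067
    denominator = 1 - (0.364203)(0.6309) - (0.422724)(0.6525) = 0.49439662
  phi_33 = 0.14636067 / 0.49439662 = 0.296.
Therefore phi_{33} = 0.2960.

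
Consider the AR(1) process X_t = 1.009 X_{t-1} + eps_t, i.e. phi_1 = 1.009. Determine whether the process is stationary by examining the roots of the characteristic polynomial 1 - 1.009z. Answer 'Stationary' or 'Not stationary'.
\text{Not stationary}

The AR(p) characteristic polynomial is P(z) = 1 - 1.009z.
Stationarity requires all roots to lie outside the unit circle, i.e. |z| > 1 for every root.
This is linear in z: 1 + (-1.009) z = 0  =>  z = -1/(-1.009) = 0.99108,  |z| = 0.99108.
Moduli of all roots: 0.9911.
All moduli strictly greater than 1? No.
Verdict: Not stationary.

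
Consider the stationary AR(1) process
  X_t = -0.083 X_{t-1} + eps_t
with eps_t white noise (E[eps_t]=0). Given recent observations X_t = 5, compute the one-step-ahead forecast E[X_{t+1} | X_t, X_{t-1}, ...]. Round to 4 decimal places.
E[X_{t+1} \mid \mathcal F_t] = -0.4150

For an AR(p) model X_t = c + sum_i phi_i X_{t-i} + eps_t, the
one-step-ahead conditional mean is
  E[X_{t+1} | X_t, ...] = c + sum_i phi_i X_{t+1-i}.
Substitute known values:
  E[X_{t+1} | ...] = (-0.083) * (5)
                   = -0.4150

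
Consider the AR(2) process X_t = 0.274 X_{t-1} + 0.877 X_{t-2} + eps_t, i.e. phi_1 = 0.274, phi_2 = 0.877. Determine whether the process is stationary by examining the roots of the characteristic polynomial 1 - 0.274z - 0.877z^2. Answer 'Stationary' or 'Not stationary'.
\text{Not stationary}

The AR(p) characteristic polynomial is P(z) = 1 - 0.274z - 0.877z^2.
Stationarity requires all roots to lie outside the unit circle, i.e. |z| > 1 for every root.
Set 1 + (-0.274) z + (-0.877) z^2 = 0, i.e. a z^2 + b z + c = 0 with a = -0.877, b = -0.274, c = 1.
Discriminant D = b^2 - 4ac = (-0.274)^2 - 4*(-0.877)*1 = 0.075076 - (-3.508) = 3.583076.
D >= 0, so the roots are real: z = (-b +/- sqrt(D)) / (2a) = (0.274 +/- 1.892901) / (-1.754).
  z_1 = (0.274 + 1.892901) / (-1.754) = -1.2354,   |z_1| = 1.2354.
  z_2 = (0.274 - 1.892901) / (-1.754) = 0.923,   |z_2| = 0.923.
Moduli of all roots: 1.2354, 0.9230.
All moduli strictly greater than 1? No.
Verdict: Not stationary.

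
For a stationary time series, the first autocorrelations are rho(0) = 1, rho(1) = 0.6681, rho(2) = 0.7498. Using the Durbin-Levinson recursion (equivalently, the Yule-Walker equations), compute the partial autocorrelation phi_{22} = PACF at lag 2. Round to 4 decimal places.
\phi_{22} = 0.5481

The PACF at lag k is phi_{kk}, the last component of the solution
to the Yule-Walker system G_k phi = r_k where
  (G_k)_{ij} = rho(|i - j|), (r_k)_i = rho(i), i,j = 1..k.
Equivalently, Durbin-Levinson gives phi_{kk} iteratively:
  phi_{11} = rho(1)
  phi_{kk} = [rho(k) - sum_{j=1..k-1} phi_{k-1,j} rho(k-j)]
            / [1 - sum_{j=1..k-1} phi_{k-1,j} rho(j)],
  phi_{k,j} = phi_{k-1,j} - phi_{kk} phi_{k-1,k-j},  j = 1..k-1.
Step k = 1:
  phi_11 = rho(1) = 0.6681.
Step k = 2:
  phi_22 = [rho(2) - phi_11 rho(1)] / [1 - phi_11 rho(1)] = [0.7498 - (0.6681)(0.6681)] / [1 - (0.6681)(0.6681)]
         = 0.30344239 / 0.55364239 = 0.5481.
Therefore phi_{22} = 0.5481.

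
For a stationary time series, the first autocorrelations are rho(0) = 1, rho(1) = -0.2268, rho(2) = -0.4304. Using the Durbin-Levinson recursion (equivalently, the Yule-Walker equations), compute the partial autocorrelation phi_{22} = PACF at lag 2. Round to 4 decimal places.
\phi_{22} = -0.5080

The PACF at lag k is phi_{kk}, the last component of the solution
to the Yule-Walker system G_k phi = r_k where
  (G_k)_{ij} = rho(|i - j|), (r_k)_i = rho(i), i,j = 1..k.
Equivalently, Durbin-Levinson gives phi_{kk} iteratively:
  phi_{11} = rho(1)
  phi_{kk} = [rho(k) - sum_{j=1..k-1} phi_{k-1,j} rho(k-j)]
            / [1 - sum_{j=1..k-1} phi_{k-1,j} rho(j)],
  phi_{k,j} = phi_{k-1,j} - phi_{kk} phi_{k-1,k-j},  j = 1..k-1.
Step k = 1:
  phi_11 = rho(1) = -0.2268.
Step k = 2:
  phi_22 = [rho(2) - phi_11 rho(1)] / [1 - phi_11 rho(1)] = [-0.4304 - (-0.2268)(-0.2268)] / [1 - (-0.2268)(-0.2268)]
         = -0.48183824 / 0.94856176 = -0.508.
Therefore phi_{22} = -0.5080.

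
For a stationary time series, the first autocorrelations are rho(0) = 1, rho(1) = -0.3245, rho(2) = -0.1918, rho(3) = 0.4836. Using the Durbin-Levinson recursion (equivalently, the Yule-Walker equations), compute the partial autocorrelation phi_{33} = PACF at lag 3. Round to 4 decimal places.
\phi_{33} = 0.3680

The PACF at lag k is phi_{kk}, the last component of the solution
to the Yule-Walker system G_k phi = r_k where
  (G_k)_{ij} = rho(|i - j|), (r_k)_i = rho(i), i,j = 1..k.
Equivalently, Durbin-Levinson gives phi_{kk} iteratively:
  phi_{11} = rho(1)
  phi_{kk} = [rho(k) - sum_{j=1..k-1} phi_{k-1,j} rho(k-j)]
            / [1 - sum_{j=1..k-1} phi_{k-1,j} rho(j)],
  phi_{k,j} = phi_{k-1,j} - phi_{kk} phi_{k-1,k-j},  j = 1..k-1.
Step k = 1:
  phi_11 = rho(1) = -0.3245.
Step k = 2:
  phi_22 = [rho(2) - phi_11 rho(1)] / [1 - phi_11 rho(1)] = [-0.1918 - (-0.3245)(-0.3245)] / [1 - (-0.3245)(-0.3245)]
         = -0.29710025 / 0.89469975 = -0.332067.
  Update: phi_21 = phi_11 - phi_22 phi_11 = -0.3245 - (-0.332067)(-0.3245) = -0.432256.
Step k = 3:
  phi_33 = [rho(3) - phi_21 rho(2) - phi_22 rho(1)] / [1 - phi_21 rho(1) - phi_22 rho(2)]
    numerator   = 0.4836 - (-0.432256)(-0.1918) - (-0.332067)(-0.3245) = 0.29293761
    denominator = 1 - (-0.432256)(-0.3245) - (-0.332067)(-0.1918) = 0.79604257
  phi_33 = 0.29293761 / 0.79604257 = 0.368.
Therefore phi_{33} = 0.3680.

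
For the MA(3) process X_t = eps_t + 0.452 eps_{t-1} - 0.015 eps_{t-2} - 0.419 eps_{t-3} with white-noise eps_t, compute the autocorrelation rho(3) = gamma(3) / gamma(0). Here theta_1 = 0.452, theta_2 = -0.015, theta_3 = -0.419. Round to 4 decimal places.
\rho(3) = -0.3036

For an MA(q) process with theta_0 = 1, the autocovariance is
  gamma(k) = sigma^2 * sum_{i=0..q-k} theta_i * theta_{i+k},
and rho(k) = gamma(k) / gamma(0). Sigma^2 cancels.
  numerator   = (1)*(-0.419) = -0.419.
  denominator = (1)^2 + (0.452)^2 + (-0.015)^2 + (-0.419)^2 = 1.38009.
  rho(3) = -0.419 / 1.38009 = -0.3036.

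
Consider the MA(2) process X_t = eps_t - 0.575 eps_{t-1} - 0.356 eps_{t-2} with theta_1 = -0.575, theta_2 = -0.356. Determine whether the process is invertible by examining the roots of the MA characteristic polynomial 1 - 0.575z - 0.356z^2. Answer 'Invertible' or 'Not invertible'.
\text{Invertible}

The MA(q) characteristic polynomial is P(z) = 1 - 0.575z - 0.356z^2.
Invertibility requires all roots to lie outside the unit circle, i.e. |z| > 1 for every root.
Set 1 + (-0.575) z + (-0.356) z^2 = 0, i.e. a z^2 + b z + c = 0 with a = -0.356, b = -0.575, c = 1.
Discriminant D = b^2 - 4ac = (-0.575)^2 - 4*(-0.356)*1 = 0.330625 - (-1.424) = 1.754625.
D >= 0, so the roots are real: z = (-b +/- sqrt(D)) / (2a) = (0.575 +/- 1.324623) / (-0.712).
  z_1 = (0.575 + 1.324623) / (-0.712) = -2.668,   |z_1| = 2.668.
  z_2 = (0.575 - 1.324623) / (-0.712) = 1.0528,   |z_2| = 1.0528.
Moduli of all roots: 2.6680, 1.0528.
All moduli strictly greater than 1? Yes.
Verdict: Invertible.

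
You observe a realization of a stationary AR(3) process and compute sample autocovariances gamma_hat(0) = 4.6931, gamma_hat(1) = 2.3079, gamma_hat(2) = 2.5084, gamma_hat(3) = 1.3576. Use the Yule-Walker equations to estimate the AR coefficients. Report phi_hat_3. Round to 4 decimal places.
\hat\phi_{3} = -0.0960

The Yule-Walker equations for an AR(p) process read, in matrix form,
  Gamma_p phi = r_p,   with   (Gamma_p)_{ij} = gamma(|i - j|),
                       (r_p)_i = gamma(i),   i,j = 1..p.
Substitute the sample gammas (Toeplitz matrix and right-hand side of size 3):
  Gamma_p = [[4.6931, 2.3079, 2.5084], [2.3079, 4.6931, 2.3079], [2.5084, 2.3079, 4.6931]]
  r_p     = [2.3079, 2.5084, 1.3576]
Written out (R1..R3):
  (R1) 4.6931 phi_1 + 2.3079 phi_2 + 2.5084 phi_3 = 2.3079
  (R2) 2.3079 phi_1 + 4.6931 phi_2 + 2.3079 phi_3 = 2.5084
  (R3) 2.5084 phi_1 + 2.3079 phi_2 + 4.6931 phi_3 = 1.3576
Gaussian elimination:
  R2 <- R2 - (2.3079/4.6931) R1 = R2 - (0.491765) R1:  3.558157 phi_2 + 1.074358 phi_3 = 1.373457
  R3 <- R3 - (2.5084/4.6931) R1 = R3 - (0.534487) R1:  1.074358 phi_2 + 3.352393 phi_3 = 0.124058
  R3 <- R3 - (1.074358/3.558157) R2 = R3 - (0.301942) R2:  3.027999 phi_3 = -0.290647
Back-substitution:
  phi_hat_3 = -0.290647 / 3.027999 = -0.095986
  phi_hat_2 = (1.373457 - (1.074358)(-0.095986)) / 3.558157 = 0.414985
  phi_hat_1 = (2.3079 - (2.3079)(0.414985) - (2.5084)(-0.095986)) / 4.6931 = 0.338993
So phi_hat = [0.3390, 0.4150, -0.0960].
Therefore phi_hat_3 = -0.0960.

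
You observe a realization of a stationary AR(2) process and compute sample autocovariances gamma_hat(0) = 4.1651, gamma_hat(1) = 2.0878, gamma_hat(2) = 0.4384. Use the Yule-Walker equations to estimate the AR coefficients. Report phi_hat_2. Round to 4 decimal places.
\hat\phi_{2} = -0.1950

The Yule-Walker equations for an AR(p) process read, in matrix form,
  Gamma_p phi = r_p,   with   (Gamma_p)_{ij} = gamma(|i - j|),
                       (r_p)_i = gamma(i),   i,j = 1..p.
Substitute the sample gammas (Toeplitz matrix and right-hand side of size 2):
  Gamma_p = [[4.1651, 2.0878], [2.0878, 4.1651]]
  r_p     = [2.0878, 0.4384]
Written out:
  4.1651 phi_1 + 2.0878 phi_2 = 2.0878
  2.0878 phi_1 + 4.1651 phi_2 = 0.4384
Solve by Cramer's rule:
  det = gamma(0)^2 - gamma(1)^2 = (4.1651)^2 - (2.0878)^2 = 17.34805801 - 4.35890884 = 12.98914917
  phi_hat_1 = [gamma(1) gamma(0) - gamma(1) gamma(2)] / det = [(2.0878)(4.1651) - (2.0878)(0.4384)] / 12.98914917 = 7.78060426 / 12.98914917 = 0.599
  phi_hat_2 = [gamma(0) gamma(2) - gamma(1)^2] / det = [(4.1651)(0.4384) - (2.0878)^2] / 12.98914917 = -2.532929 / 12.98914917 = -0.195
So phi_hat = [0.5990, -0.1950].
Therefore phi_hat_2 = -0.1950.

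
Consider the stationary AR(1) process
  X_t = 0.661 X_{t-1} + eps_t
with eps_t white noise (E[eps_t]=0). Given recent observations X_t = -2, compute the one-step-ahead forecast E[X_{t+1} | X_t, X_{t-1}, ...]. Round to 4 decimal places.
E[X_{t+1} \mid \mathcal F_t] = -1.3220

For an AR(p) model X_t = c + sum_i phi_i X_{t-i} + eps_t, the
one-step-ahead conditional mean is
  E[X_{t+1} | X_t, ...] = c + sum_i phi_i X_{t+1-i}.
Substitute known values:
  E[X_{t+1} | ...] = (0.661) * (-2)
                   = -1.3220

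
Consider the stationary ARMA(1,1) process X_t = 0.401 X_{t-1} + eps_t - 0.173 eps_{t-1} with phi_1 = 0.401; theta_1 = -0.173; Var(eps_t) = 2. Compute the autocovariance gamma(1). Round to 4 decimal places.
\gamma(1) = 0.5057

Multiply the model equation by X_{t-k} and take expectations. With theta_0 = psi_0 = 1 and psi_j the MA(infinity) weights, this gives
  gamma(k) - sum_i phi_i gamma(k-i) = c_k,
  c_k = sigma^2 * sum_{j=k..q} theta_j psi_{j-k}   (c_k = 0 for k > q),
using gamma(-m) = gamma(m).
psi-weights needed (psi_j = theta_j + sum_i phi_i psi_{j-i}):
  psi_1 = theta_1 + phi_1 = -0.173 + (0.401) = 0.228
Right-hand sides:
  c_0 = sigma^2 (1 + theta_1 psi_1) = 2 * (1 + (-0.173)(0.228)) = 2 * 0.960556 = 1.921112
  c_1 = sigma^2 theta_1 = 2 * (-0.173) = -0.346
  c_2 = 0
Equations for k = 0 and k = 1 (AR order 1):
  gamma(0) = phi_1 gamma(1) + c_0
  gamma(1) = phi_1 gamma(0) + c_1
Substituting the second into the first: gamma(0) (1 - phi_1^2) = c_0 + phi_1 c_1, so
  gamma(0) = (c_0 + phi_1 c_1) / (1 - phi_1^2) = (1.921112 + (0.401)(-0.346)) / (1 - (0.401)^2) = 1.782366 / 0.839199 = 2.12389.
  gamma(1) = phi_1 gamma(0) + c_1 = (0.401)(2.12389) + (-0.346) = 0.50568.
Therefore gamma(1) = 0.5057 (to 4 decimal places).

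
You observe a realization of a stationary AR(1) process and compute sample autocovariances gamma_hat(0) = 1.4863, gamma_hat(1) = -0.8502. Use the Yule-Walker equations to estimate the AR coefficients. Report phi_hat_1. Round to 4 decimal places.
\hat\phi_{1} = -0.5720

The Yule-Walker equations for an AR(p) process read, in matrix form,
  Gamma_p phi = r_p,   with   (Gamma_p)_{ij} = gamma(|i - j|),
                       (r_p)_i = gamma(i),   i,j = 1..p.
Substitute the sample gammas (Toeplitz matrix and right-hand side of size 1):
  Gamma_p = [[1.4863]]
  r_p     = [-0.8502]
With p = 1 this is the single equation gamma(0) phi_1 = gamma(1):
  phi_hat_1 = gamma(1) / gamma(0) = -0.8502 / 1.4863 = -0.5720.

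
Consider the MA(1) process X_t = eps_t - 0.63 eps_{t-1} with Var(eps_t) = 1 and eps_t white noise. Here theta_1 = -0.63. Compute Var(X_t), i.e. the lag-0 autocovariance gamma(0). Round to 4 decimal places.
\gamma(0) = 1.3969

For an MA(q) process X_t = eps_t + sum_i theta_i eps_{t-i} with
Var(eps_t) = sigma^2, the variance is
  gamma(0) = sigma^2 * (1 + sum_i theta_i^2).
  sum_i theta_i^2 = (-0.63)^2 = 0.3969.
  gamma(0) = 1 * (1 + 0.3969) = 1 * 1.3969 = 1.3969.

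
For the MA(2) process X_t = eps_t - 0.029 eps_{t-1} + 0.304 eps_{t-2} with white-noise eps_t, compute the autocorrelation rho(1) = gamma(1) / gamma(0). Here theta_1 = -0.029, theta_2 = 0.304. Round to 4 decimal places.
\rho(1) = -0.0346

For an MA(q) process with theta_0 = 1, the autocovariance is
  gamma(k) = sigma^2 * sum_{i=0..q-k} theta_i * theta_{i+k},
and rho(k) = gamma(k) / gamma(0). Sigma^2 cancels.
  numerator   = (1)*(-0.029) + (-0.029)*(0.304) = -0.037816.
  denominator = (1)^2 + (-0.029)^2 + (0.304)^2 = 1.093257.
  rho(1) = -0.037816 / 1.093257 = -0.0346.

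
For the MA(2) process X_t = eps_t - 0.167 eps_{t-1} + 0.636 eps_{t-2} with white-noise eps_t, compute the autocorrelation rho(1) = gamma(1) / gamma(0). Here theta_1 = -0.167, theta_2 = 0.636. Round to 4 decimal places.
\rho(1) = -0.1907

For an MA(q) process with theta_0 = 1, the autocovariance is
  gamma(k) = sigma^2 * sum_{i=0..q-k} theta_i * theta_{i+k},
and rho(k) = gamma(k) / gamma(0). Sigma^2 cancels.
  numerator   = (1)*(-0.167) + (-0.167)*(0.636) = -0.273212.
  denominator = (1)^2 + (-0.167)^2 + (0.636)^2 = 1.432385.
  rho(1) = -0.273212 / 1.432385 = -0.1907.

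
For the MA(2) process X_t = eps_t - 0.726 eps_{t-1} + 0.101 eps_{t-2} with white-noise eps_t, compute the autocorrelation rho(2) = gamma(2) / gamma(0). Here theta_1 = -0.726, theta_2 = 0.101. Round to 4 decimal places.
\rho(2) = 0.0657

For an MA(q) process with theta_0 = 1, the autocovariance is
  gamma(k) = sigma^2 * sum_{i=0..q-k} theta_i * theta_{i+k},
and rho(k) = gamma(k) / gamma(0). Sigma^2 cancels.
  numerator   = (1)*(0.101) = 0.101.
  denominator = (1)^2 + (-0.726)^2 + (0.101)^2 = 1.537277.
  rho(2) = 0.101 / 1.537277 = 0.0657.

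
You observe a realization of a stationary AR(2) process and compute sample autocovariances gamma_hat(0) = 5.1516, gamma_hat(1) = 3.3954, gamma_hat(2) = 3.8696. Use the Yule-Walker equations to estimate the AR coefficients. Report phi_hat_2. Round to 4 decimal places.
\hat\phi_{2} = 0.5600

The Yule-Walker equations for an AR(p) process read, in matrix form,
  Gamma_p phi = r_p,   with   (Gamma_p)_{ij} = gamma(|i - j|),
                       (r_p)_i = gamma(i),   i,j = 1..p.
Substitute the sample gammas (Toeplitz matrix and right-hand side of size 2):
  Gamma_p = [[5.1516, 3.3954], [3.3954, 5.1516]]
  r_p     = [3.3954, 3.8696]
Written out:
  5.1516 phi_1 + 3.3954 phi_2 = 3.3954
  3.3954 phi_1 + 5.1516 phi_2 = 3.8696
Solve by Cramer's rule:
  det = gamma(0)^2 - gamma(1)^2 = (5.1516)^2 - (3.3954)^2 = 26.53898256 - 11.52874116 = 15.0102414
  phi_hat_1 = [gamma(1) gamma(0) - gamma(1) gamma(2)] / det = [(3.3954)(5.1516) - (3.3954)(3.8696)] / 15.0102414 = 4.3529028 / 15.0102414 = 0.29
  phi_hat_2 = [gamma(0) gamma(2) - gamma(1)^2] / det = [(5.1516)(3.8696) - (3.3954)^2] / 15.0102414 = 8.4058902 / 15.0102414 = 0.56
So phi_hat = [0.2900, 0.5600].
Therefore phi_hat_2 = 0.5600.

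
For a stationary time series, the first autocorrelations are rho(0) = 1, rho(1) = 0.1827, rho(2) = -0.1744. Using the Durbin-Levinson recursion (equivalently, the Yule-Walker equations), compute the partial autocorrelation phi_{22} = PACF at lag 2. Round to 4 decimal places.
\phi_{22} = -0.2150

The PACF at lag k is phi_{kk}, the last component of the solution
to the Yule-Walker system G_k phi = r_k where
  (G_k)_{ij} = rho(|i - j|), (r_k)_i = rho(i), i,j = 1..k.
Equivalently, Durbin-Levinson gives phi_{kk} iteratively:
  phi_{11} = rho(1)
  phi_{kk} = [rho(k) - sum_{j=1..k-1} phi_{k-1,j} rho(k-j)]
            / [1 - sum_{j=1..k-1} phi_{k-1,j} rho(j)],
  phi_{k,j} = phi_{k-1,j} - phi_{kk} phi_{k-1,k-j},  j = 1..k-1.
Step k = 1:
  phi_11 = rho(1) = 0.1827.
Step k = 2:
  phi_22 = [rho(2) - phi_11 rho(1)] / [1 - phi_11 rho(1)] = [-0.1744 - (0.1827)(0.1827)] / [1 - (0.1827)(0.1827)]
         = -0.20777929 / 0.96662071 = -0.215.
Therefore phi_{22} = -0.2150.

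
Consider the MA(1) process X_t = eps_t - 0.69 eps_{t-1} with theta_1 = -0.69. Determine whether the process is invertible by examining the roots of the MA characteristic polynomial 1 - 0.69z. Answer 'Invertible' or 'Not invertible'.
\text{Invertible}

The MA(q) characteristic polynomial is P(z) = 1 - 0.69z.
Invertibility requires all roots to lie outside the unit circle, i.e. |z| > 1 for every root.
This is linear in z: 1 + (-0.69) z = 0  =>  z = -1/(-0.69) = 1.449275,  |z| = 1.449275.
Moduli of all roots: 1.4493.
All moduli strictly greater than 1? Yes.
Verdict: Invertible.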